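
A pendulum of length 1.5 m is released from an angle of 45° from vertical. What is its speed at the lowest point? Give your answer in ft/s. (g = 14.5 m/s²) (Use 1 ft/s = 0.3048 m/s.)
h = L(1 − cosθ) = 1.5(1 − cos45°) = 0.43934 m
v = √(2gh) = √(2·14.5·0.43934) = 3.56943 m/s = 11.71 ft/s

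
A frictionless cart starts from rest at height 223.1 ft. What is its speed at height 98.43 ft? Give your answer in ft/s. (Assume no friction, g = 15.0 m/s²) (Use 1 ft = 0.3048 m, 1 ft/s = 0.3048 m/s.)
Convert to SI: h₁−h₂ = 37.9994 m
mgh₁ = mgh₂ + ½mv² ⇒ v = √(2g(h₁−h₂)) = √(2·15.0·37.9994) = 33.7636 m/s = 110.8 ft/s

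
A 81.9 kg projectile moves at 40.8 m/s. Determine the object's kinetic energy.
KE = ½mv² = ½(81.9)(40.8)² = 68170 J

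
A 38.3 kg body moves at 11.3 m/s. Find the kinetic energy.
KE = ½mv² = ½(38.3)(11.3)² = 2445 J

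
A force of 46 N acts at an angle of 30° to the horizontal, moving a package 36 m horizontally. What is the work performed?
W = F·d·cosθ = (46)(36)cos(30°) = 1434 J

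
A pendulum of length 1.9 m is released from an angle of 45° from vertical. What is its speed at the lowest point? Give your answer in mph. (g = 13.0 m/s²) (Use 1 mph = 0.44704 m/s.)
h = L(1 − cosθ) = 1.9(1 − cos45°) = 0.556497 m
v = √(2gh) = √(2·13.0·0.556497) = 3.8038 m/s = 8.509 mph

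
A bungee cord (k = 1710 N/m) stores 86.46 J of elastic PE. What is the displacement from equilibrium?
x = √(2·PE/k) = √(2·86.46/1710) = 0.318 m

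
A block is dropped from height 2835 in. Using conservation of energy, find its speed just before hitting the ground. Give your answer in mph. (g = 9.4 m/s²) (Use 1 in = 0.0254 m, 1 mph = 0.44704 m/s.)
Convert to SI: h = 72.009 m
mgh = ½mv² ⇒ v = √(2gh) = √(2·9.4·72.009) = 36.7936 m/s = 82.3 mph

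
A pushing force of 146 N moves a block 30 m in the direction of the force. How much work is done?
W = F·d = (146)(30) = 4380 J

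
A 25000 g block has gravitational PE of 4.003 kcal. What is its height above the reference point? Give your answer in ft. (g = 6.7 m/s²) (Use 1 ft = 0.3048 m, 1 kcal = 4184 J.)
Convert to SI: m = 25.0 kg, PE = 16748.6 J
h = PE/(mg) = 16748.6/(25.0·6.7) = 99.9914 m = 328.1 ft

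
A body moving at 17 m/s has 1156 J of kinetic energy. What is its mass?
m = 2·KE/v² = 2·1156/(17)² = 8.0 kg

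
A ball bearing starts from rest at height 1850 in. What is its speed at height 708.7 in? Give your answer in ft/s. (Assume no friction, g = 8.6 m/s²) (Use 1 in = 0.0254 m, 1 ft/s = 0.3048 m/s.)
Convert to SI: h₁−h₂ = 28.989 m
mgh₁ = mgh₂ + ½mv² ⇒ v = √(2g(h₁−h₂)) = √(2·8.6·28.989) = 22.3296 m/s = 73.26 ft/s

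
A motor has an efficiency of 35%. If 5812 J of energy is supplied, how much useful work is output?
W_out = η·W_in = 0.35·5812 = 2034.2 J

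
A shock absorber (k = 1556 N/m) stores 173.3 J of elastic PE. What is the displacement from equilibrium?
x = √(2·PE/k) = √(2·173.3/1556) = 0.472 m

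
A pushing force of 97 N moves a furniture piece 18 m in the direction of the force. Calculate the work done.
W = F·d = (97)(18) = 1746 J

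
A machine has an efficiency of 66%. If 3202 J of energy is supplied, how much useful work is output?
W_out = η·W_in = 0.66·3202 = 2113.32 J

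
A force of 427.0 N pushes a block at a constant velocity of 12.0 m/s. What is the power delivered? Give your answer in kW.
P = Fv = (427.0)(12.0) = 5124.0 W = 5.124 kW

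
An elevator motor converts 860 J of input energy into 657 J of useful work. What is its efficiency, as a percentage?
η = W_out/W_in = 657/860 = 76.4%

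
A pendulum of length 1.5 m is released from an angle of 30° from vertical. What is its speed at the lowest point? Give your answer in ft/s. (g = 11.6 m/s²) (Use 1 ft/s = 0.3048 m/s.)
h = L(1 − cosθ) = 1.5(1 − cos30°) = 0.200962 m
v = √(2gh) = √(2·11.6·0.200962) = 2.15924 m/s = 7.084 ft/s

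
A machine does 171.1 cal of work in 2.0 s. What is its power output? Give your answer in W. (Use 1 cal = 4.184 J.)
Convert to SI: W = 715.882 J, t = 2.0 s
P = W/t = 715.882/2.0 = 357.9 W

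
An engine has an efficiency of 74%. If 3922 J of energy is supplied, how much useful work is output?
W_out = η·W_in = 0.74·3922 = 2902.28 J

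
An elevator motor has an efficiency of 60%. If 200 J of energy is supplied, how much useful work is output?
W_out = η·W_in = 0.6·200 = 120.0 J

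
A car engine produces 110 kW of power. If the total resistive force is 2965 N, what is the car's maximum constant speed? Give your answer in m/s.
P = Fv ⇒ v = P/F = 110000 W/2965.0 N = 37.1 m/s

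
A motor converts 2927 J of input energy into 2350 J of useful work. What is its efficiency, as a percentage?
η = W_out/W_in = 2350/2927 = 80.29%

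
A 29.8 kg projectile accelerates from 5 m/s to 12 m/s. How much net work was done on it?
W = ΔKE = ½m(v₂² − v₁²) = ½(29.8)(12² − 5²) = 1773.1 J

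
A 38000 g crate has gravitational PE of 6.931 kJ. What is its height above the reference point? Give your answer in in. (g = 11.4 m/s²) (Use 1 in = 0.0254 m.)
Convert to SI: m = 38.0 kg, PE = 6931.0 J
h = PE/(mg) = 6931.0/(38.0·11.4) = 15.9995 m = 629.9 in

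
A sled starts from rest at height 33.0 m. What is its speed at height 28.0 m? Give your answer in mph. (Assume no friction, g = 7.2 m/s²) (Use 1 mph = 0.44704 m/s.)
mgh₁ = mgh₂ + ½mv² ⇒ v = √(2g(h₁−h₂)) = √(2·7.2·5.0) = 8.48528 m/s = 18.98 mph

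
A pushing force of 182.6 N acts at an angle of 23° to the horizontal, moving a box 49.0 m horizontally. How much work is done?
W = F·d·cosθ = (182.6)(49.0)cos(23°) = 8236 J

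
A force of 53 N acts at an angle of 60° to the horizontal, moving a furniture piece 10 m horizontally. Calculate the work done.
W = F·d·cosθ = (53)(10)cos(60°) = 265.0 J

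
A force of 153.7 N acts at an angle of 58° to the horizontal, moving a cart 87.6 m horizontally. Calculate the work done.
W = F·d·cosθ = (153.7)(87.6)cos(58°) = 7135 J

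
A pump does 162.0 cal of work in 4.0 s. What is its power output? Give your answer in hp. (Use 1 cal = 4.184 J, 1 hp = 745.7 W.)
Convert to SI: W = 677.808 J, t = 4.0 s
P = W/t = 677.808/4.0 = 169.452 W = 0.2272 hp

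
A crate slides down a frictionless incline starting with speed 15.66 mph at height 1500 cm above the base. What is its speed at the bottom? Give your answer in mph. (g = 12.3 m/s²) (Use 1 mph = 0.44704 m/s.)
Convert to SI: v₀ = 7.00065 m/s, h = 15.0 m
½mv₀² + mgh = ½mv² ⇒ v = √(v₀² + 2gh) = √(7.00065² + 2·12.3·15.0) = 20.4453 m/s = 45.73 mph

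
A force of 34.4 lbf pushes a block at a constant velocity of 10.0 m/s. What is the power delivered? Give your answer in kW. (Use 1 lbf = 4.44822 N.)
Convert to SI: F = 153.019 N, v = 10.0 m/s
P = Fv = (153.019)(10.0) = 1530.19 W = 1.53 kW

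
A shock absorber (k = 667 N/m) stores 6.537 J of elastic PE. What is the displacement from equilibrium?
x = √(2·PE/k) = √(2·6.537/667) = 0.14 m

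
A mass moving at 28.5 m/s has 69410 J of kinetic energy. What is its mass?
m = 2·KE/v² = 2·69410/(28.5)² = 170.9 kg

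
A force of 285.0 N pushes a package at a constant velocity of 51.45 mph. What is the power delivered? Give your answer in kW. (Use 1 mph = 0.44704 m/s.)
Convert to SI: F = 285.0 N, v = 23.0002 m/s
P = Fv = (285.0)(23.0002) = 6555.06 W = 6.555 kW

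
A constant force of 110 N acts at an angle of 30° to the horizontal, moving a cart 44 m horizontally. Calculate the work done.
W = F·d·cosθ = (110)(44)cos(30°) = 4192 J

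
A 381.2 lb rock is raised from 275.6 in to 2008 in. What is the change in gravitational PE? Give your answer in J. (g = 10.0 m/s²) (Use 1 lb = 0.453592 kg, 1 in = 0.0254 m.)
Convert to SI: m = 172.909 kg, Δh = 44.003 m
ΔPE = mgΔh = (172.909)(10.0)(44.003) = 76090 J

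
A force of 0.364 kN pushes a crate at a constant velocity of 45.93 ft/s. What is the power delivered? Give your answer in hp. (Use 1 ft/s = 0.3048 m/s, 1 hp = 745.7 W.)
Convert to SI: F = 364.0 N, v = 13.9995 m/s
P = Fv = (364.0)(13.9995) = 5095.8 W = 6.834 hp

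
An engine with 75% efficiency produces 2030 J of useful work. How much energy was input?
W_in = W_out/η = 2030/0.75 = 2707 J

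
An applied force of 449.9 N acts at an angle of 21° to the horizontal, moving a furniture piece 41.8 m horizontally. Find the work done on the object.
W = F·d·cosθ = (449.9)(41.8)cos(21°) = 17560 J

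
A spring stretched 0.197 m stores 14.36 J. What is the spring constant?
k = 2·PE/x² = 2·14.36/(0.197)² = 740.0 N/m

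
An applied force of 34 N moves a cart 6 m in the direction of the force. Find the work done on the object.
W = F·d = (34)(6) = 204.0 J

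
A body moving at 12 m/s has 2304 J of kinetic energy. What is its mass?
m = 2·KE/v² = 2·2304/(12)² = 32.0 kg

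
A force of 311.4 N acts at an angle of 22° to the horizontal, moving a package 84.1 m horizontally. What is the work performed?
W = F·d·cosθ = (311.4)(84.1)cos(22°) = 24280 J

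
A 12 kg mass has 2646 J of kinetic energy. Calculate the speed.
v = √(2·KE/m) = √(2·2646/12) = 21.0 m/s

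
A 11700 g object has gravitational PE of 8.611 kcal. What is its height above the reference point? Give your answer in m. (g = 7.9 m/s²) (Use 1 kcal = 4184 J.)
Convert to SI: m = 11.7 kg, PE = 36028.4 J
h = PE/(mg) = 36028.4/(11.7·7.9) = 389.8 m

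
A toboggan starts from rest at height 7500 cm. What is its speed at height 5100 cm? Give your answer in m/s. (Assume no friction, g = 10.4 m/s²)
Convert to SI: h₁−h₂ = 24.0 m
mgh₁ = mgh₂ + ½mv² ⇒ v = √(2g(h₁−h₂)) = √(2·10.4·24.0) = 22.34 m/s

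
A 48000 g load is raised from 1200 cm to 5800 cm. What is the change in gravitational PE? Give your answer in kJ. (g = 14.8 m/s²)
Convert to SI: m = 48.0 kg, Δh = 46.0 m
ΔPE = mgΔh = (48.0)(14.8)(46.0) = 32678.4 J = 32.68 kJ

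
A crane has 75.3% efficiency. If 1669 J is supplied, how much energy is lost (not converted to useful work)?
W_lost = W_in(1 − η) = 1669·(1 − 0.753) = 412.2 J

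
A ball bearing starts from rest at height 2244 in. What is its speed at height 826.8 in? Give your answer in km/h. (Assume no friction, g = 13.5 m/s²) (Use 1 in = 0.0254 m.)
Convert to SI: h₁−h₂ = 35.9969 m
mgh₁ = mgh₂ + ½mv² ⇒ v = √(2g(h₁−h₂)) = √(2·13.5·35.9969) = 31.1756 m/s = 112.2 km/h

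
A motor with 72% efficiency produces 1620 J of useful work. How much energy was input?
W_in = W_out/η = 1620/0.72 = 2250 J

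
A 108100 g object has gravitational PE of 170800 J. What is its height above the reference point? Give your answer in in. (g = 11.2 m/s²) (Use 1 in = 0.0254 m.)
Convert to SI: m = 108.1 kg, PE = 170800 J
h = PE/(mg) = 170800/(108.1·11.2) = 141.073 m = 5554 in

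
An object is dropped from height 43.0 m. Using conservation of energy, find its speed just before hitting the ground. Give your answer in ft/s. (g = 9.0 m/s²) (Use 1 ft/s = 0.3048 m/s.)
mgh = ½mv² ⇒ v = √(2gh) = √(2·9.0·43.0) = 27.8209 m/s = 91.28 ft/s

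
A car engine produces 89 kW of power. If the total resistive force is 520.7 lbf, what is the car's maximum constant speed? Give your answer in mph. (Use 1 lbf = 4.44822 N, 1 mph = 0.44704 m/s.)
Convert to SI: F = 2316.19 N
P = Fv ⇒ v = P/F = 89000 W/2316.19 N = 38.4252 m/s = 85.95 mph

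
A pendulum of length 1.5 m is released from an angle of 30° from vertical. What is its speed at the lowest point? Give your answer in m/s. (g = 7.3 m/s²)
h = L(1 − cosθ) = 1.5(1 − cos30°) = 0.200962 m
v = √(2gh) = √(2·7.3·0.200962) = 1.713 m/s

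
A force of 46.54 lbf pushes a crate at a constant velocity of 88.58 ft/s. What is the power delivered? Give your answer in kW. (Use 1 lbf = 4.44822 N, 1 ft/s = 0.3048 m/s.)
Convert to SI: F = 207.02 N, v = 26.9992 m/s
P = Fv = (207.02)(26.9992) = 5589.38 W = 5.589 kW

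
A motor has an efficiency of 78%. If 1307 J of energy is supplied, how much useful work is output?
W_out = η·W_in = 0.78·1307 = 1019.46 J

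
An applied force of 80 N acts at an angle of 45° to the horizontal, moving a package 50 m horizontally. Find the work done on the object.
W = F·d·cosθ = (80)(50)cos(45°) = 2828 J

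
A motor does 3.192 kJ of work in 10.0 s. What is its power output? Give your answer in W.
Convert to SI: W = 3192.0 J, t = 10.0 s
P = W/t = 3192.0/10.0 = 319.2 W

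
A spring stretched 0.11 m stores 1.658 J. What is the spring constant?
k = 2·PE/x² = 2·1.658/(0.11)² = 274.0 N/m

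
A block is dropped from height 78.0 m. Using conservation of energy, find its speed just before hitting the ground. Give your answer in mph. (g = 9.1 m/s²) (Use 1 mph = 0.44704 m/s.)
mgh = ½mv² ⇒ v = √(2gh) = √(2·9.1·78.0) = 37.6776 m/s = 84.28 mph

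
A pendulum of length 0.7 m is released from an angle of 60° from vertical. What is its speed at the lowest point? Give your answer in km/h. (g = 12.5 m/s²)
h = L(1 − cosθ) = 0.7(1 − cos60°) = 0.35 m
v = √(2gh) = √(2·12.5·0.35) = 2.95804 m/s = 10.65 km/h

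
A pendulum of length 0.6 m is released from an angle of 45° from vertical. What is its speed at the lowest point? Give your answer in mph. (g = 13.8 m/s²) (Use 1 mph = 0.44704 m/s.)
h = L(1 − cosθ) = 0.6(1 − cos45°) = 0.175736 m
v = √(2gh) = √(2·13.8·0.175736) = 2.20234 m/s = 4.926 mph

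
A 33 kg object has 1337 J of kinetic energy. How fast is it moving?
v = √(2·KE/m) = √(2·1337/33) = 9.002 m/s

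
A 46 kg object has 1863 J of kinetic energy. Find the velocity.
v = √(2·KE/m) = √(2·1863/46) = 9.0 m/s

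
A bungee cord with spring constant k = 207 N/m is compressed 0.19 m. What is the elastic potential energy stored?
PE = ½kx² = ½(207)(0.19)² = 3.736 J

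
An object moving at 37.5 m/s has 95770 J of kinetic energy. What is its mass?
m = 2·KE/v² = 2·95770/(37.5)² = 136.2 kg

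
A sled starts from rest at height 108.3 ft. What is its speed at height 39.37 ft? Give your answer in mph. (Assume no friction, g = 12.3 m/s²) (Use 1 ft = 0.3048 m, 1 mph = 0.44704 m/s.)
Convert to SI: h₁−h₂ = 21.0099 m
mgh₁ = mgh₂ + ½mv² ⇒ v = √(2g(h₁−h₂)) = √(2·12.3·21.0099) = 22.7342 m/s = 50.85 mph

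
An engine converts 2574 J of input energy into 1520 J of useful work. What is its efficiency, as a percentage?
η = W_out/W_in = 1520/2574 = 59.05%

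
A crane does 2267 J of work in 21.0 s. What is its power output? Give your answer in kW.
P = W/t = 2267.0/21.0 = 107.952 W = 0.108 kW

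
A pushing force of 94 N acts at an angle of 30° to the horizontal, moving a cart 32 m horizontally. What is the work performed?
W = F·d·cosθ = (94)(32)cos(30°) = 2605 J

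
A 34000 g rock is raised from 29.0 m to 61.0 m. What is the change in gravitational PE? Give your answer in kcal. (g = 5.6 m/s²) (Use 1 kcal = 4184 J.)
Convert to SI: m = 34.0 kg, Δh = 32.0 m
ΔPE = mgΔh = (34.0)(5.6)(32.0) = 6092.8 J = 1.456 kcal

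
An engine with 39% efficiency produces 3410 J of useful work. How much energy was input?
W_in = W_out/η = 3410/0.39 = 8744 J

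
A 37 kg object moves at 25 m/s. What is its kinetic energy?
KE = ½mv² = ½(37)(25)² = 11562.5 J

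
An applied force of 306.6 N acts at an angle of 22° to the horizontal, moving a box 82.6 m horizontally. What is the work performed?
W = F·d·cosθ = (306.6)(82.6)cos(22°) = 23480 J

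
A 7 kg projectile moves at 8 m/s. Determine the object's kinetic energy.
KE = ½mv² = ½(7)(8)² = 224.0 J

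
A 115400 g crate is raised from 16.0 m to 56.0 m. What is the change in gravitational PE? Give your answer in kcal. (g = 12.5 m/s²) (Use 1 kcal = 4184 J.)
Convert to SI: m = 115.4 kg, Δh = 40.0 m
ΔPE = mgΔh = (115.4)(12.5)(40.0) = 57700.0 J = 13.79 kcal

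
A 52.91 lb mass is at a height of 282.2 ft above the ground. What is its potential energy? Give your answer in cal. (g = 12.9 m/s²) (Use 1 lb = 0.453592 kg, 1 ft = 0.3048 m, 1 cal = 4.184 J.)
Convert to SI: m = 23.9996 kg, h = 86.0146 m
PE = mgh = (23.9996)(12.9)(86.0146) = 26629.6 J = 6365 cal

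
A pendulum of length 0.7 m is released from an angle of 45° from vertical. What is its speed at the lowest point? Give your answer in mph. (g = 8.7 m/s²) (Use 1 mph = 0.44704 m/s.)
h = L(1 − cosθ) = 0.7(1 − cos45°) = 0.205025 m
v = √(2gh) = √(2·8.7·0.205025) = 1.88877 m/s = 4.225 mph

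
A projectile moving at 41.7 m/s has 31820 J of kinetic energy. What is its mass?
m = 2·KE/v² = 2·31820/(41.7)² = 36.6 kg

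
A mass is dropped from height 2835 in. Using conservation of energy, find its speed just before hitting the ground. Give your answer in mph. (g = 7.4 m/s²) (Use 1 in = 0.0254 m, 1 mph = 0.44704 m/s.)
Convert to SI: h = 72.009 m
mgh = ½mv² ⇒ v = √(2gh) = √(2·7.4·72.009) = 32.6456 m/s = 73.03 mph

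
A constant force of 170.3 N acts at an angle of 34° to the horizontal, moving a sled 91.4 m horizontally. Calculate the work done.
W = F·d·cosθ = (170.3)(91.4)cos(34°) = 12900 J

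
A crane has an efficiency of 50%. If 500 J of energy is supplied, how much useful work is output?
W_out = η·W_in = 0.5·500 = 250.0 J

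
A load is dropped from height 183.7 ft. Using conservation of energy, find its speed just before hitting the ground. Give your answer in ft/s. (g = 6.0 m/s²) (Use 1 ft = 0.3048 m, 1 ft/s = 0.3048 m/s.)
Convert to SI: h = 55.9918 m
mgh = ½mv² ⇒ v = √(2gh) = √(2·6.0·55.9918) = 25.9211 m/s = 85.04 ft/s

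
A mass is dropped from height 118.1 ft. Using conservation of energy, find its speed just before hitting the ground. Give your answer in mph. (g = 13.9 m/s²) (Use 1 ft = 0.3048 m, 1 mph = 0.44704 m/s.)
Convert to SI: h = 35.9969 m
mgh = ½mv² ⇒ v = √(2gh) = √(2·13.9·35.9969) = 31.6341 m/s = 70.76 mph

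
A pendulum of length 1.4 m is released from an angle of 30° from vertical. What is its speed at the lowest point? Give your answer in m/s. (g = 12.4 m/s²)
h = L(1 − cosθ) = 1.4(1 − cos30°) = 0.187564 m
v = √(2gh) = √(2·12.4·0.187564) = 2.157 m/s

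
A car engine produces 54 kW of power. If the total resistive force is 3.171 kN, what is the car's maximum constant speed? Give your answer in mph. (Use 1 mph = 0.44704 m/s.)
Convert to SI: F = 3171.0 N
P = Fv ⇒ v = P/F = 54000 W/3171.0 N = 17.0293 m/s = 38.09 mph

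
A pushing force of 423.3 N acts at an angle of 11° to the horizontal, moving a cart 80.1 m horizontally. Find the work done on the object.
W = F·d·cosθ = (423.3)(80.1)cos(11°) = 33280 J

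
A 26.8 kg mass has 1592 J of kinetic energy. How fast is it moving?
v = √(2·KE/m) = √(2·1592/26.8) = 10.9 m/s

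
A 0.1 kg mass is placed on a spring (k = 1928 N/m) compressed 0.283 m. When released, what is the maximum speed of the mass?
½kx² = ½mv² ⇒ v = x√(k/m) = (0.283)√(1928/0.1) = 39.3 m/s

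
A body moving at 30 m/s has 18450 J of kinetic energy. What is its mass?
m = 2·KE/v² = 2·18450/(30)² = 41.0 kg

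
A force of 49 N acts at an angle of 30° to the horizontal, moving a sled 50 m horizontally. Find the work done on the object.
W = F·d·cosθ = (49)(50)cos(30°) = 2122 J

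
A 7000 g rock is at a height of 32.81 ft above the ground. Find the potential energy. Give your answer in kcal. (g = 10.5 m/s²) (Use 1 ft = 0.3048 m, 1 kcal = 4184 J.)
Convert to SI: m = 7.0 kg, h = 10.0005 m
PE = mgh = (7.0)(10.5)(10.0005) = 735.036 J = 0.1757 kcal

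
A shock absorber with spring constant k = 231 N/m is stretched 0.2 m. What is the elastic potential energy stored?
PE = ½kx² = ½(231)(0.2)² = 4.62 J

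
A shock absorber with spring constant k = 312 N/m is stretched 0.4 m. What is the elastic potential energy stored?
PE = ½kx² = ½(312)(0.4)² = 24.96 J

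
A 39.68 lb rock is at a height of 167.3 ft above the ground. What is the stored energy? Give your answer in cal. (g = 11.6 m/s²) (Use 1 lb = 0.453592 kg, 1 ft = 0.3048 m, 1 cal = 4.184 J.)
Convert to SI: m = 17.9985 kg, h = 50.993 m
PE = mgh = (17.9985)(11.6)(50.993) = 10646.5 J = 2545 cal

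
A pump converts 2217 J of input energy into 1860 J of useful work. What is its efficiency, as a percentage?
η = W_out/W_in = 1860/2217 = 83.9%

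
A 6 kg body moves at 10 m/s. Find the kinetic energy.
KE = ½mv² = ½(6)(10)² = 300.0 J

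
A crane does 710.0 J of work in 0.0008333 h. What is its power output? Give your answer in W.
Convert to SI: W = 710.0 J, t = 2.99988 s
P = W/t = 710.0/2.99988 = 236.7 W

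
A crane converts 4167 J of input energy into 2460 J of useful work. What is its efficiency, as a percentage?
η = W_out/W_in = 2460/4167 = 59.04%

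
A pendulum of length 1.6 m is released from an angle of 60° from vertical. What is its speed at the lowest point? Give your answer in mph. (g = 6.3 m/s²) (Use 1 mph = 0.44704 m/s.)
h = L(1 − cosθ) = 1.6(1 − cos60°) = 0.8 m
v = √(2gh) = √(2·6.3·0.8) = 3.1749 m/s = 7.102 mph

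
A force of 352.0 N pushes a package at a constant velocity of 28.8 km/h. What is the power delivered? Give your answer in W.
Convert to SI: F = 352.0 N, v = 8.0 m/s
P = Fv = (352.0)(8.0) = 2816 W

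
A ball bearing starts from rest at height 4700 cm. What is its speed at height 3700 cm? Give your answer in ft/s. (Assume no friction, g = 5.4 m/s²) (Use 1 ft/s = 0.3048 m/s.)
Convert to SI: h₁−h₂ = 10.0 m
mgh₁ = mgh₂ + ½mv² ⇒ v = √(2g(h₁−h₂)) = √(2·5.4·10.0) = 10.3923 m/s = 34.1 ft/s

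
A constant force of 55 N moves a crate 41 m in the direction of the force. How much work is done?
W = F·d = (55)(41) = 2255 J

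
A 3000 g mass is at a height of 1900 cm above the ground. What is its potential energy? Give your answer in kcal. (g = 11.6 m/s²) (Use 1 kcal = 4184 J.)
Convert to SI: m = 3.0 kg, h = 19.0 m
PE = mgh = (3.0)(11.6)(19.0) = 661.2 J = 0.158 kcal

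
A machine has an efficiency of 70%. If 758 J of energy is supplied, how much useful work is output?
W_out = η·W_in = 0.7·758 = 530.6 J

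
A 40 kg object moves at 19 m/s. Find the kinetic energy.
KE = ½mv² = ½(40)(19)² = 7220.0 J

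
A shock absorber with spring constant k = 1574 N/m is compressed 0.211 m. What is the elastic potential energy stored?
PE = ½kx² = ½(1574)(0.211)² = 35.04 J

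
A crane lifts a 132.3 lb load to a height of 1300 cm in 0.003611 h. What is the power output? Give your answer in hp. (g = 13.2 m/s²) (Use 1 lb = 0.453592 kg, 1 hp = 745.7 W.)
Convert to SI: m = 60.0102 kg, h = 13.0 m, t = 12.9996 s
P = mgh/t = (60.0102)(13.2)(13.0)/12.9996 = 792.159 W = 1.062 hp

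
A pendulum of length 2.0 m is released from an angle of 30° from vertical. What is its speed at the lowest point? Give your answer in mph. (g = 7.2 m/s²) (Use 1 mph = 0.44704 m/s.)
h = L(1 − cosθ) = 2.0(1 − cos30°) = 0.267949 m
v = √(2gh) = √(2·7.2·0.267949) = 1.9643 m/s = 4.394 mph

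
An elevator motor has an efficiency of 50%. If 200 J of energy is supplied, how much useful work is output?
W_out = η·W_in = 0.5·200 = 100.0 J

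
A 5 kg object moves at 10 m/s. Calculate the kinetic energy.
KE = ½mv² = ½(5)(10)² = 250.0 J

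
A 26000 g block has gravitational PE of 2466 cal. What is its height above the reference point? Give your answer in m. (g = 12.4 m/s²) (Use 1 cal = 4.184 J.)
Convert to SI: m = 26.0 kg, PE = 10317.7 J
h = PE/(mg) = 10317.7/(26.0·12.4) = 32.0 m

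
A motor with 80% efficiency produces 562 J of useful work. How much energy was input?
W_in = W_out/η = 562/0.8 = 702.5 J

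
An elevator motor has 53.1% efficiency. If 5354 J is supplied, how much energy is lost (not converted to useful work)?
W_lost = W_in(1 − η) = 5354·(1 − 0.531) = 2511 J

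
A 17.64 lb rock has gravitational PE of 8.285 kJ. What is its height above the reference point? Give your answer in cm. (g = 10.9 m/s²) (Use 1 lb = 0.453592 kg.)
Convert to SI: m = 8.00136 kg, PE = 8285.0 J
h = PE/(mg) = 8285.0/(8.00136·10.9) = 94.9953 m = 9500 cm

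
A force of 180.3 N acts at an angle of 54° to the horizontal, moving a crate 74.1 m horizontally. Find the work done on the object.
W = F·d·cosθ = (180.3)(74.1)cos(54°) = 7853 J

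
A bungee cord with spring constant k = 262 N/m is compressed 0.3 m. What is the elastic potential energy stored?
PE = ½kx² = ½(262)(0.3)² = 11.79 J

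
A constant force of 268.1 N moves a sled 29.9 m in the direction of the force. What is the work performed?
W = F·d = (268.1)(29.9) = 8016 J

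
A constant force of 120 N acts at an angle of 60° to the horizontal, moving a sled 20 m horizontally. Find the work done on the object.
W = F·d·cosθ = (120)(20)cos(60°) = 1200 J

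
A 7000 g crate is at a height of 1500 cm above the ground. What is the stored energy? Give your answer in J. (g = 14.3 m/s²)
Convert to SI: m = 7.0 kg, h = 15.0 m
PE = mgh = (7.0)(14.3)(15.0) = 1502 J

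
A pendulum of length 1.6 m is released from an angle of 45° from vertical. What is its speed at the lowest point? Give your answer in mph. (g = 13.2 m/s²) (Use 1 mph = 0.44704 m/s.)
h = L(1 − cosθ) = 1.6(1 − cos45°) = 0.468629 m
v = √(2gh) = √(2·13.2·0.468629) = 3.51736 m/s = 7.868 mph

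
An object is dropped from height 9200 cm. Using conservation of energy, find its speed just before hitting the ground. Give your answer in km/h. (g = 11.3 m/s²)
Convert to SI: h = 92.0 m
mgh = ½mv² ⇒ v = √(2gh) = √(2·11.3·92.0) = 45.5982 m/s = 164.2 km/h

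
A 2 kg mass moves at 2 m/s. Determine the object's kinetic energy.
KE = ½mv² = ½(2)(2)² = 4.0 J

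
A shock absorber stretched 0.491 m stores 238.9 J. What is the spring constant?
k = 2·PE/x² = 2·238.9/(0.491)² = 1982 N/m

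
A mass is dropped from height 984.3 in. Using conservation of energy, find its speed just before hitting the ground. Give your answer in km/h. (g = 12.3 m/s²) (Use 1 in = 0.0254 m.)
Convert to SI: h = 25.0012 m
mgh = ½mv² ⇒ v = √(2gh) = √(2·12.3·25.0012) = 24.7998 m/s = 89.28 km/h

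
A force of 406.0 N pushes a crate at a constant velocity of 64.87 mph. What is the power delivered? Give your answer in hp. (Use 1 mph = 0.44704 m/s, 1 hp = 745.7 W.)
Convert to SI: F = 406.0 N, v = 28.9995 m/s
P = Fv = (406.0)(28.9995) = 11773.8 W = 15.79 hp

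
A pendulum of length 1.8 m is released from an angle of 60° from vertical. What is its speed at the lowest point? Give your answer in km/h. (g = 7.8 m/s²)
h = L(1 − cosθ) = 1.8(1 − cos60°) = 0.9 m
v = √(2gh) = √(2·7.8·0.9) = 3.747 m/s = 13.49 km/h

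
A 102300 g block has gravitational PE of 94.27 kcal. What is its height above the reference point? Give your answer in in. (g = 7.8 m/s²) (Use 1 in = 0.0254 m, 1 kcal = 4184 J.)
Convert to SI: m = 102.3 kg, PE = 394426 J
h = PE/(mg) = 394426/(102.3·7.8) = 494.305 m = 19460 in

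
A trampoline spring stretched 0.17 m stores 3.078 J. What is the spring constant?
k = 2·PE/x² = 2·3.078/(0.17)² = 213.0 N/m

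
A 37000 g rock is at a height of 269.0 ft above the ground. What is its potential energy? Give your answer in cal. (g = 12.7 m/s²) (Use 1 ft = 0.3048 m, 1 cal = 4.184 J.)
Convert to SI: m = 37.0 kg, h = 81.9912 m
PE = mgh = (37.0)(12.7)(81.9912) = 38527.7 J = 9208 cal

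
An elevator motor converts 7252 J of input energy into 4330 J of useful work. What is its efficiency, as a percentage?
η = W_out/W_in = 4330/7252 = 59.71%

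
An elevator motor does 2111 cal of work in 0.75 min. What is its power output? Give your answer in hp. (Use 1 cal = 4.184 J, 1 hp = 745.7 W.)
Convert to SI: W = 8832.42 J, t = 45.0 s
P = W/t = 8832.42/45.0 = 196.276 W = 0.2632 hp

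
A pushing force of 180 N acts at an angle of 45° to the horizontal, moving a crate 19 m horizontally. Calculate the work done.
W = F·d·cosθ = (180)(19)cos(45°) = 2418 J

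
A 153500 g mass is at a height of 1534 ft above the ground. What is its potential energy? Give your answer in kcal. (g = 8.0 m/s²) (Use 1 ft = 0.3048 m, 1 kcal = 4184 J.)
Convert to SI: m = 153.5 kg, h = 467.563 m
PE = mgh = (153.5)(8.0)(467.563) = 574168 J = 137.2 kcal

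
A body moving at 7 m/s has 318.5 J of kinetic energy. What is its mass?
m = 2·KE/v² = 2·318.5/(7)² = 13.0 kg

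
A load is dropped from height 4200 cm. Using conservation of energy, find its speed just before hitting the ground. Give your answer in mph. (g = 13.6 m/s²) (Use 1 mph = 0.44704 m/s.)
Convert to SI: h = 42.0 m
mgh = ½mv² ⇒ v = √(2gh) = √(2·13.6·42.0) = 33.7994 m/s = 75.61 mph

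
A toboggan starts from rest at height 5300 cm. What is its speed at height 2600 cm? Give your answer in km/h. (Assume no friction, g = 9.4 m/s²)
Convert to SI: h₁−h₂ = 27.0 m
mgh₁ = mgh₂ + ½mv² ⇒ v = √(2g(h₁−h₂)) = √(2·9.4·27.0) = 22.53 m/s = 81.11 km/h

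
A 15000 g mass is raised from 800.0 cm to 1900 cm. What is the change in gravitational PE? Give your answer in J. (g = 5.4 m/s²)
Convert to SI: m = 15.0 kg, Δh = 11.0 m
ΔPE = mgΔh = (15.0)(5.4)(11.0) = 891.0 J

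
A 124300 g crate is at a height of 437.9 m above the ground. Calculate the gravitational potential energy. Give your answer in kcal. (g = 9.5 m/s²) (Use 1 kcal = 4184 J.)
Convert to SI: m = 124.3 kg, h = 437.9 m
PE = mgh = (124.3)(9.5)(437.9) = 517094 J = 123.6 kcal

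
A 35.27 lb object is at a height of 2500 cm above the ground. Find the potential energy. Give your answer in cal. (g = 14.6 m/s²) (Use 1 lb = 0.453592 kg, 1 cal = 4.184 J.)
Convert to SI: m = 15.9982 kg, h = 25.0 m
PE = mgh = (15.9982)(14.6)(25.0) = 5839.34 J = 1396 cal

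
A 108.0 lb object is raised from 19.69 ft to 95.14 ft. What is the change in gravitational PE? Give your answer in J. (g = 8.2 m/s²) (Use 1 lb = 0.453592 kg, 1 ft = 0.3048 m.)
Convert to SI: m = 48.9879 kg, Δh = 22.9972 m
ΔPE = mgΔh = (48.9879)(8.2)(22.9972) = 9238 J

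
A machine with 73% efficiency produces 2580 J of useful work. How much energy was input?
W_in = W_out/η = 2580/0.73 = 3534 J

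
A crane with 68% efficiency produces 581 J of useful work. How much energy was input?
W_in = W_out/η = 581/0.68 = 854.4 J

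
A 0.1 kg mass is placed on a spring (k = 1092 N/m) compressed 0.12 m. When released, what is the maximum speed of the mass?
½kx² = ½mv² ⇒ v = x√(k/m) = (0.12)√(1092/0.1) = 12.54 m/s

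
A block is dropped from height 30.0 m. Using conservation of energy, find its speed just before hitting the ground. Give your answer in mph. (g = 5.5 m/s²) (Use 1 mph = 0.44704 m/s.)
mgh = ½mv² ⇒ v = √(2gh) = √(2·5.5·30.0) = 18.1659 m/s = 40.64 mph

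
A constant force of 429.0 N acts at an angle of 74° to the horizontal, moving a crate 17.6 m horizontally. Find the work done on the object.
W = F·d·cosθ = (429.0)(17.6)cos(74°) = 2081 J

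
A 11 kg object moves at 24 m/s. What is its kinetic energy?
KE = ½mv² = ½(11)(24)² = 3168.0 J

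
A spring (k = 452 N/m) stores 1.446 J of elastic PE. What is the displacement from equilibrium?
x = √(2·PE/k) = √(2·1.446/452) = 0.07999 m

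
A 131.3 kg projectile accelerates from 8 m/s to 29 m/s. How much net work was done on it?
W = ΔKE = ½m(v₂² − v₁²) = ½(131.3)(29² − 8²) = 51010.05 J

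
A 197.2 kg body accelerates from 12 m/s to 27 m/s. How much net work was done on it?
W = ΔKE = ½m(v₂² − v₁²) = ½(197.2)(27² − 12²) = 57681.0 J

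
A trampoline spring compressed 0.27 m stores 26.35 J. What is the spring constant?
k = 2·PE/x² = 2·26.35/(0.27)² = 722.9 N/m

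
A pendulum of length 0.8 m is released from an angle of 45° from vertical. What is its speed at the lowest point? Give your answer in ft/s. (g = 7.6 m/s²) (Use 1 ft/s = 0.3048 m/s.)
h = L(1 − cosθ) = 0.8(1 − cos45°) = 0.234315 m
v = √(2gh) = √(2·7.6·0.234315) = 1.88722 m/s = 6.192 ft/s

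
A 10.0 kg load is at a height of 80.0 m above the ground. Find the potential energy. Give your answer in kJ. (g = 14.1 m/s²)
PE = mgh = (10.0)(14.1)(80.0) = 11280.0 J = 11.28 kJ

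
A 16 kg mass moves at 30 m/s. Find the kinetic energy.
KE = ½mv² = ½(16)(30)² = 7200.0 J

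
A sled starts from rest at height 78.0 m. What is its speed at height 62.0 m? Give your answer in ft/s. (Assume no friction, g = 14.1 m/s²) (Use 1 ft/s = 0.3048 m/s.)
mgh₁ = mgh₂ + ½mv² ⇒ v = √(2g(h₁−h₂)) = √(2·14.1·16.0) = 21.2415 m/s = 69.69 ft/s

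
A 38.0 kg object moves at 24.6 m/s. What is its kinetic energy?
KE = ½mv² = ½(38.0)(24.6)² = 11500 J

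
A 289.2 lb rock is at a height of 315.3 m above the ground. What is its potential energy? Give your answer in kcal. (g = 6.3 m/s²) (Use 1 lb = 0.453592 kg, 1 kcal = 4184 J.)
Convert to SI: m = 131.179 kg, h = 315.3 m
PE = mgh = (131.179)(6.3)(315.3) = 260572 J = 62.28 kcal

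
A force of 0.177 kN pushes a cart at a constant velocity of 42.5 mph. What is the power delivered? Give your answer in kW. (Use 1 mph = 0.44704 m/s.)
Convert to SI: F = 177.0 N, v = 18.9992 m/s
P = Fv = (177.0)(18.9992) = 3362.86 W = 3.363 kW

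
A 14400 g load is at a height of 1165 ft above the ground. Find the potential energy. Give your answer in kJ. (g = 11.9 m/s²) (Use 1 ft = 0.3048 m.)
Convert to SI: m = 14.4 kg, h = 355.092 m
PE = mgh = (14.4)(11.9)(355.092) = 60848.6 J = 60.85 kJ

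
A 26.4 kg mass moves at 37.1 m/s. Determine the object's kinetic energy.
KE = ½mv² = ½(26.4)(37.1)² = 18170 J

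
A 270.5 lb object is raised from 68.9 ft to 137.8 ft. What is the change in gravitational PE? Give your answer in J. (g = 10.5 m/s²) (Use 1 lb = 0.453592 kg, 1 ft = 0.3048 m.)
Convert to SI: m = 122.697 kg, Δh = 21.0007 m
ΔPE = mgΔh = (122.697)(10.5)(21.0007) = 27060 J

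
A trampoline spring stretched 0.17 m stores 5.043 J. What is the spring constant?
k = 2·PE/x² = 2·5.043/(0.17)² = 349.0 N/m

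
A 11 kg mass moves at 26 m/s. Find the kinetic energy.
KE = ½mv² = ½(11)(26)² = 3718.0 J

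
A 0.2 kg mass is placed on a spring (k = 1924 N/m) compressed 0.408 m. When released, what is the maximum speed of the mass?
½kx² = ½mv² ⇒ v = x√(k/m) = (0.408)√(1924/0.2) = 40.02 m/s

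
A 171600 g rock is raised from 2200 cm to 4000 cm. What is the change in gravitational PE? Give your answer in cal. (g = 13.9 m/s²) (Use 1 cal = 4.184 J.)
Convert to SI: m = 171.6 kg, Δh = 18.0 m
ΔPE = mgΔh = (171.6)(13.9)(18.0) = 42934.3 J = 10260 cal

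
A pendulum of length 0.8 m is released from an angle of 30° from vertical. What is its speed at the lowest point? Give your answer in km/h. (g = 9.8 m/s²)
h = L(1 − cosθ) = 0.8(1 − cos30°) = 0.10718 m
v = √(2gh) = √(2·9.8·0.10718) = 1.44939 m/s = 5.218 km/h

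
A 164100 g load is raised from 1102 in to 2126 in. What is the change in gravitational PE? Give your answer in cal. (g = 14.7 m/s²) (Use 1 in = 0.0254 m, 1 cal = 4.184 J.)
Convert to SI: m = 164.1 kg, Δh = 26.0096 m
ΔPE = mgΔh = (164.1)(14.7)(26.0096) = 62742.2 J = 15000 cal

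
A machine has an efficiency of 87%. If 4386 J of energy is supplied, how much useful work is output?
W_out = η·W_in = 0.87·4386 = 3815.82 J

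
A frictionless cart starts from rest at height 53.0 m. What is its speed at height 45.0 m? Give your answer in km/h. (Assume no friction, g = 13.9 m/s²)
mgh₁ = mgh₂ + ½mv² ⇒ v = √(2g(h₁−h₂)) = √(2·13.9·8.0) = 14.9131 m/s = 53.69 km/h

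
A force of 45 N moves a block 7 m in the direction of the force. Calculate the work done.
W = F·d = (45)(7) = 315.0 J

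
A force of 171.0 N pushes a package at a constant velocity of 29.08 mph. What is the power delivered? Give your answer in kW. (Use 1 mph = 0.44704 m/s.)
Convert to SI: F = 171.0 N, v = 12.9999 m/s
P = Fv = (171.0)(12.9999) = 2222.99 W = 2.223 kW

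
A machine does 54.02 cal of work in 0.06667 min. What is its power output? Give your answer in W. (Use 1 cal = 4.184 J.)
Convert to SI: W = 226.02 J, t = 4.0002 s
P = W/t = 226.02/4.0002 = 56.5 W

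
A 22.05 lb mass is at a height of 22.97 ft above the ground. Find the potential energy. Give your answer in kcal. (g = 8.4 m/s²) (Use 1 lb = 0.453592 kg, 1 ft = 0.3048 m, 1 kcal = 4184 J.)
Convert to SI: m = 10.0017 kg, h = 7.00126 m
PE = mgh = (10.0017)(8.4)(7.00126) = 588.206 J = 0.1406 kcal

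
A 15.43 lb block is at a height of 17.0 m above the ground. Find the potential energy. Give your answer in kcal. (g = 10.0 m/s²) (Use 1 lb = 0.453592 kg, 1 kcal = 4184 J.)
Convert to SI: m = 6.99892 kg, h = 17.0 m
PE = mgh = (6.99892)(10.0)(17.0) = 1189.82 J = 0.2844 kcal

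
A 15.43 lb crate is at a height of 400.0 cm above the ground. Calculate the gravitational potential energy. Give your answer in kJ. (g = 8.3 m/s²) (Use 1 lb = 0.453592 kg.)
Convert to SI: m = 6.99892 kg, h = 4.0 m
PE = mgh = (6.99892)(8.3)(4.0) = 232.364 J = 0.2324 kJ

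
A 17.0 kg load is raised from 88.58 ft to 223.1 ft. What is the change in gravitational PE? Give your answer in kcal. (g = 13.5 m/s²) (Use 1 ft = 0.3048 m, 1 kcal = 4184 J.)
Convert to SI: m = 17.0 kg, Δh = 41.0017 m
ΔPE = mgΔh = (17.0)(13.5)(41.0017) = 9409.89 J = 2.249 kcal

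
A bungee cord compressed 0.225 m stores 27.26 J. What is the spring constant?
k = 2·PE/x² = 2·27.26/(0.225)² = 1077 N/m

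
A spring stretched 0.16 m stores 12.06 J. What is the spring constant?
k = 2·PE/x² = 2·12.06/(0.16)² = 942.2 N/m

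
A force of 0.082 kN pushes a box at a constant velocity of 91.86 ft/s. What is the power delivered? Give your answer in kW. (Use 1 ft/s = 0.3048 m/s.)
Convert to SI: F = 82.0 N, v = 27.9989 m/s
P = Fv = (82.0)(27.9989) = 2295.91 W = 2.296 kW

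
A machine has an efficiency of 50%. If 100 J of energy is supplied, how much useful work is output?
W_out = η·W_in = 0.5·100 = 50.0 J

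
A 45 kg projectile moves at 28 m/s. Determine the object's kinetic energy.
KE = ½mv² = ½(45)(28)² = 17640.0 J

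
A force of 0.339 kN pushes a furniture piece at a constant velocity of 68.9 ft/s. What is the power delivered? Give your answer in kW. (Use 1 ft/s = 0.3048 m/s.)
Convert to SI: F = 339.0 N, v = 21.0007 m/s
P = Fv = (339.0)(21.0007) = 7119.24 W = 7.119 kW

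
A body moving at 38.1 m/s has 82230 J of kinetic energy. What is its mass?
m = 2·KE/v² = 2·82230/(38.1)² = 113.3 kg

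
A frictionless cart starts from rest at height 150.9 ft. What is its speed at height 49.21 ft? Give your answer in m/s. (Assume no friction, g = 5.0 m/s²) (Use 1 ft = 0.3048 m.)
Convert to SI: h₁−h₂ = 30.9951 m
mgh₁ = mgh₂ + ½mv² ⇒ v = √(2g(h₁−h₂)) = √(2·5.0·30.9951) = 17.61 m/s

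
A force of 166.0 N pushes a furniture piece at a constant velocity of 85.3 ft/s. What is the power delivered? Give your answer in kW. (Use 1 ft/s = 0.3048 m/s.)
Convert to SI: F = 166.0 N, v = 25.9994 m/s
P = Fv = (166.0)(25.9994) = 4315.91 W = 4.316 kW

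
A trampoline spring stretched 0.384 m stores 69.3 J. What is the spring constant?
k = 2·PE/x² = 2·69.3/(0.384)² = 939.9 N/m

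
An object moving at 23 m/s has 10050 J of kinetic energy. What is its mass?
m = 2·KE/v² = 2·10050/(23)² = 38.0 kg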